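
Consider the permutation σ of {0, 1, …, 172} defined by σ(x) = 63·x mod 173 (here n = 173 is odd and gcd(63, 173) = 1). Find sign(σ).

Orbit of 39 under x↦63x: [39, 35, 129, 169, 94, 40, 98]… (length divides ord_173(63)).
Cycle lengths of π_63 on ℤ/173ℤ: [172, 1]; 2 cycles in total.
With 2 cycles on 173 points, sign = (−1)^{173−2} = -1.
Zolotarev: (63|173) = -1, matching the cycle-count sign.

-1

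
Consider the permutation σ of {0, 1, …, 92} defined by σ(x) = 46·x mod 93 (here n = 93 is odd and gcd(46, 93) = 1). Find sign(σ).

Start at x=64: 64 → 61 → 16 → 85 → 4 → 91 → 1 → … (one orbit).
The orbit structure of x ↦ 46x mod 93: 12 orbits of sizes [10, 10, 10, 10, 10, 10, 10, 10, 10, 1, 1, 1].
Σ(ℓ_i−1) = 93−12 = 81; sign = (−1)^81 = -1.
(46|93)_J = -1 (Zolotarev's lemma cross-check).

-1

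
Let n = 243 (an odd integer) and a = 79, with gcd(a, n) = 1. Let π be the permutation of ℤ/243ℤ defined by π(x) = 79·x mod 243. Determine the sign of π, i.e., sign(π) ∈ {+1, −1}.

+1

Orbit of 205 under x↦79x: [205, 157, 10, 61, 202, 163, 241]… (length divides ord_243(79)).
The orbit structure of x ↦ 79x mod 243: 11 orbits of sizes [81, 81, 27, 27, 9, 9, 3, 3, 1, 1, 1].
11 cycles on 243: each ℓ→(−1)^(ℓ−1), product (−1)^232 = +1.
(79|243)_J = +1 (Zolotarev's lemma cross-check).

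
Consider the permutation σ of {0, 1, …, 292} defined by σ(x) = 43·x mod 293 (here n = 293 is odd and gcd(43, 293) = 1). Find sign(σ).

+1

Orbit of 96 under x↦43x: [96, 26, 239, 22, 67, 244, 237]… (length divides ord_293(43)).
3 cycles of lengths [146, 146, 1].
With 3 cycles on 293 points, sign = (−1)^{293−3} = +1.
The Jacobi symbol (43|293) = +1 (Zolotarev) agrees.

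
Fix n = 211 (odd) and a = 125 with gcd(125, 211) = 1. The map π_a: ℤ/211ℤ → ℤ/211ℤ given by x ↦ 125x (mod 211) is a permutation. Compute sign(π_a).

Orbit of 121 under x↦125x: [121, 144, 65, 107, 82, 122, 58]… (length divides ord_211(125)).
π_125 has 7 disjoint cycles with lengths [35, 35, 35, 35, 35, 35, 1] on {0,…,210}.
7 cycles on 211: each ℓ→(−1)^(ℓ−1), product (−1)^204 = +1.

+1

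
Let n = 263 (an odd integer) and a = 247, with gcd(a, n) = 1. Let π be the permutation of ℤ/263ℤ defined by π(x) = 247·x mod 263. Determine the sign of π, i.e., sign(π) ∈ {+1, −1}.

-1

Orbit of 155 under x↦247x: [155, 150, 230, 2, 231, 249, 224]… (length divides ord_263(247)).
Cycle type of π: 262 + 1; total 2 cycles.
n − c = 263 − 2 = 261; sign = (−1)^261 = -1.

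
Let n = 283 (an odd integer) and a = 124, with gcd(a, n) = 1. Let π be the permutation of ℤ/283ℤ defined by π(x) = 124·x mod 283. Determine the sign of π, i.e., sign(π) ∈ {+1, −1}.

-1

Start at x=115: 115 → 110 → 56 → 152 → 170 → 138 → 132 → … (one orbit).
Cycle type of π: 282 + 1; total 2 cycles.
sign(π) = (−1)^{n − #cycles} = (−1)^{283−2} = (−1)^281 = -1.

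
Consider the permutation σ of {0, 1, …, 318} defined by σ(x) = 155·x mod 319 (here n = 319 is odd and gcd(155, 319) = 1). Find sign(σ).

Trace 144: π^k(144) = [144, 309, 45, 276, 34, 166, 210] for k=0..6.
Cycle type of π: 28×11 + 1×11; total 22 cycles.
sign(π) = (−1)^{n − #cycles} = (−1)^{319−22} = (−1)^297 = -1.
Check: (155/319) = -1 by Zolotarev.

-1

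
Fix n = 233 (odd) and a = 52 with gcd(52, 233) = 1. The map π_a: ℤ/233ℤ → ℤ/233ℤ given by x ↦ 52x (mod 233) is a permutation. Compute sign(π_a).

+1

Orbit of 56 under x↦52x: [56, 116, 207, 46, 62, 195, 121]… (length divides ord_233(52)).
The orbit structure of x ↦ 52x mod 233: 3 orbits of sizes [116, 116, 1].
n − c = 233 − 3 = 230; sign = (−1)^230 = +1.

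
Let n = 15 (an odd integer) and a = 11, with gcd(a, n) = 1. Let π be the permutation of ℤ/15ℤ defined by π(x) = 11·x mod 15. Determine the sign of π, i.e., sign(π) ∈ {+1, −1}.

-1

Trace 11: π^k(11) = [11, 1] for k=0..1.
Cycle lengths of π_11 on ℤ/15ℤ: [2, 2, 2, 2, 2, 1, 1, 1, 1, 1]; 10 cycles in total.
sign(π) = (−1)^{n − #cycles} = (−1)^{15−10} = (−1)^5 = -1.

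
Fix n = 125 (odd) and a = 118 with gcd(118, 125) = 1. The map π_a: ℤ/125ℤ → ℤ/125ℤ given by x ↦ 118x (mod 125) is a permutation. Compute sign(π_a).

-1

Orbit of 51 under x↦118x: [51, 18, 124, 7, 76, 93, 99]… (length divides ord_125(118)).
Decompose π into cycles: lengths [20, 20, 20, 20, 20, 4, 4, 4, 4, 4, 4, 1] (12 cycles, including the fixed point 0).
125 − 12 = 113 transpositions; sign(π) = (−1)^113 = -1.
Via Zolotarev, sign(π_{118}) = (118|125) = -1.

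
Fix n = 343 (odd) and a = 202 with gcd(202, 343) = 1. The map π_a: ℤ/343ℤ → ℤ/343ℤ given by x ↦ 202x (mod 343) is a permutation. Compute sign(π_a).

-1

Start at x=113: 113 → 188 → 246 → 300 → 232 → 216 → 71 → … (one orbit).
The orbit structure of x ↦ 202x mod 343: 10 orbits of sizes [98, 98, 98, 14, 14, 14, 2, 2, 2, 1].
n − c = 343 − 10 = 333; sign = (−1)^333 = -1.
Zolotarev: (202|343) = -1, matching the cycle-count sign.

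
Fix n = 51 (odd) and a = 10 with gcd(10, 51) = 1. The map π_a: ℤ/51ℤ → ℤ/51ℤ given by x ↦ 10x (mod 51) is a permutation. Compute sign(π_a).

-1

Start at x=46: 46 → 1 → 10 → 49 → 31 → 4 → 40 → … (one orbit).
Cycle type of π: 16×3 + 1×3; total 6 cycles.
Σ(ℓ_i−1) = 51−6 = 45; sign = (−1)^45 = -1.
(10|51)_J = -1 (Zolotarev's lemma cross-check).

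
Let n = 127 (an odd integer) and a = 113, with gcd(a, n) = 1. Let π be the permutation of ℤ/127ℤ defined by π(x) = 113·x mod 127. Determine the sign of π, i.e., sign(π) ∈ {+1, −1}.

Start at x=35: 35 → 18 → 2 → 99 → 11 → 100 → 124 → … (one orbit).
Decompose π into cycles: lengths [63, 63, 1] (3 cycles, including the fixed point 0).
Σ(ℓ_i−1) = 127−3 = 124; sign = (−1)^124 = +1.

+1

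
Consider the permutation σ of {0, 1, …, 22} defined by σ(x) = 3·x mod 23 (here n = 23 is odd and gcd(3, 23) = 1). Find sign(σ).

Orbit of 18 under x↦3x: [18, 8, 1, 3, 9, 4, 12]… (length divides ord_23(3)).
Decompose π into cycles: lengths [11, 11, 1] (3 cycles, including the fixed point 0).
With 3 cycles on 23 points, sign = (−1)^{23−3} = +1.
Check: (3/23) = +1 by Zolotarev.

+1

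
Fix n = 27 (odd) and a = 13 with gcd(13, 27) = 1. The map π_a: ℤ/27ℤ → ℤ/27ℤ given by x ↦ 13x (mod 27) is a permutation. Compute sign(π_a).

+1

Start at x=4: 4 → 25 → 1 → 13 → 7 → 10 → 22 → … (one orbit).
Decompose π into cycles: lengths [9, 9, 3, 3, 1, 1, 1] (7 cycles, including the fixed point 0).
27 − 7 = 20 transpositions; sign(π) = (−1)^20 = +1.
Zolotarev: (13|27) = +1, matching the cycle-count sign.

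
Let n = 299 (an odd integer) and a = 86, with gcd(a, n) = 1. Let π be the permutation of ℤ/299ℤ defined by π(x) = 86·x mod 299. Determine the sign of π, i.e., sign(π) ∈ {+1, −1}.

+1

Orbit of 64 under x↦86x: [64, 122, 27, 229, 259, 148, 170]… (length divides ord_299(86)).
The orbit structure of x ↦ 86x mod 299: 11 orbits of sizes [44, 44, 44, 44, 44, 44, 22, 4, 4, 4, 1].
299 − 11 = 288 transpositions; sign(π) = (−1)^288 = +1.
(86|299)_J = +1 (Zolotarev's lemma cross-check).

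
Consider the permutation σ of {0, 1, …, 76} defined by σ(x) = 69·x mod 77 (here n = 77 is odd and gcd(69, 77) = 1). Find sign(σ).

-1

Trace 64: π^k(64) = [64, 27, 15, 34, 36, 20, 71] for k=0..6.
π_69 has 12 disjoint cycles with lengths [10, 10, 10, 10, 10, 10, 5, 5, 2, 2, 2, 1] on {0,…,76}.
n − c = 77 − 12 = 65; sign = (−1)^65 = -1.
The Jacobi symbol (69|77) = -1 (Zolotarev) agrees.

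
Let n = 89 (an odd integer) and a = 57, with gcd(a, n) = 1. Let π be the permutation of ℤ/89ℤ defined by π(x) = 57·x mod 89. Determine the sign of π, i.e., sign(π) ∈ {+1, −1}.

+1

Orbit of 1 under x↦57x: [1, 57, 45, 73, 67, 81, 78]… (length divides ord_89(57)).
The orbit structure of x ↦ 57x mod 89: 5 orbits of sizes [22, 22, 22, 22, 1].
Σ(ℓ_i−1) = 89−5 = 84; sign = (−1)^84 = +1.
(57|89)_J = +1 (Zolotarev's lemma cross-check).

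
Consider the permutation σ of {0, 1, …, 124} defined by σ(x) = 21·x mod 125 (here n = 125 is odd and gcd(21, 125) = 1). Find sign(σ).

+1

Orbit of 46 under x↦21x: [46, 91, 36, 6, 1, 21, 66]… (length divides ord_125(21)).
Decompose π into cycles: lengths [25, 25, 25, 25, 5, 5, 5, 5, 1, 1, 1, 1, 1] (13 cycles, including the fixed point 0).
13 cycles on 125: each ℓ→(−1)^(ℓ−1), product (−1)^112 = +1.
Check: (21/125) = +1 by Zolotarev.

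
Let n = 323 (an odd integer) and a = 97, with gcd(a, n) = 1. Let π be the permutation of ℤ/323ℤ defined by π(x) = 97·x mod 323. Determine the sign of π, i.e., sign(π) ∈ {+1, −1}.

Orbit of 46 under x↦97x: [46, 263, 317, 64, 71, 104, 75]… (length divides ord_323(97)).
π_97 has 5 disjoint cycles with lengths [144, 144, 18, 16, 1] on {0,…,322}.
Σ(ℓ_i−1) = 323−5 = 318; sign = (−1)^318 = +1.
Zolotarev: (97|323) = +1, matching the cycle-count sign.

+1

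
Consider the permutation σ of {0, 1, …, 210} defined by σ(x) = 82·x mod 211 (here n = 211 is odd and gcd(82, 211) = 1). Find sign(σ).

Orbit of 5 under x↦82x: [5, 199, 71, 125, 122, 87, 171]… (length divides ord_211(82)).
Cycle type of π: 35×6 + 1; total 7 cycles.
With 7 cycles on 211 points, sign = (−1)^{211−7} = +1.

+1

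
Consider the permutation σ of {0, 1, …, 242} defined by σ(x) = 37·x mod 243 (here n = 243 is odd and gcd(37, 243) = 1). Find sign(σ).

+1

Orbit of 199 under x↦37x: [199, 73, 28, 64, 181, 136, 172]… (length divides ord_243(37)).
π_37 has 27 disjoint cycles with lengths [27, 27, 27, 27, 27, 27, 9, 9, 9, 9, 9, 9, 3, 3, 3, 3, 3, 3, 1, 1, 1, 1, 1, 1, 1, 1, 1] on {0,…,242}.
243 − 27 = 216 transpositions; sign(π) = (−1)^216 = +1.
(37|243)_J = +1 (Zolotarev's lemma cross-check).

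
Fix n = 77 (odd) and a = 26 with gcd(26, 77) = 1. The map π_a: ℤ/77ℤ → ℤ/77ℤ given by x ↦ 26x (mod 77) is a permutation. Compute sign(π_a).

Trace 5: π^k(5) = [5, 53, 69, 23, 59, 71, 75] for k=0..6.
Cycle type of π: 30×2 + 6 + 5×2 + 1; total 6 cycles.
n − c = 77 − 6 = 71; sign = (−1)^71 = -1.
Zolotarev: (26|77) = -1, matching the cycle-count sign.

-1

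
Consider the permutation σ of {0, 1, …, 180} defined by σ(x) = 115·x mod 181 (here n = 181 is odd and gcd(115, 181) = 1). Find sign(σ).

Orbit of 136 under x↦115x: [136, 74, 3, 164, 36, 158, 70]… (length divides ord_181(115)).
Cycle lengths of π_115 on ℤ/181ℤ: [180, 1]; 2 cycles in total.
Σ(ℓ_i−1) = 181−2 = 179; sign = (−1)^179 = -1.
Zolotarev: (115|181) = -1, matching the cycle-count sign.

-1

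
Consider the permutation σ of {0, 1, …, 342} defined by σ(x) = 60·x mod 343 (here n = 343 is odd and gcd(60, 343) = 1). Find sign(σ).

Trace 99: π^k(99) = [99, 109, 23, 8, 137, 331, 309] for k=0..6.
Cycle type of π: 147×2 + 21×2 + 3×2 + 1; total 7 cycles.
343 − 7 = 336 transpositions; sign(π) = (−1)^336 = +1.

+1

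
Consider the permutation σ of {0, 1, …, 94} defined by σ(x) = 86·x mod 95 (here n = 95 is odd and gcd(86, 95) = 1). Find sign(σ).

Start at x=91: 91 → 36 → 56 → 66 → 71 → 26 → 51 → … (one orbit).
Cycle type of π: 18×5 + 1×5; total 10 cycles.
10 cycles on 95: each ℓ→(−1)^(ℓ−1), product (−1)^85 = -1.
Via Zolotarev, sign(π_{86}) = (86|95) = -1.

-1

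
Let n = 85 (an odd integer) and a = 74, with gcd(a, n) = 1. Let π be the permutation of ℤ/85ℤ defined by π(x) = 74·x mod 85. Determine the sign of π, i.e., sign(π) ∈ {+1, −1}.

Start at x=39: 39 → 81 → 44 → 26 → 54 → 1 → 74 → … (one orbit).
The orbit structure of x ↦ 74x mod 85: 8 orbits of sizes [16, 16, 16, 16, 16, 2, 2, 1].
n − c = 85 − 8 = 77; sign = (−1)^77 = -1.
Via Zolotarev, sign(π_{74}) = (74|85) = -1.

-1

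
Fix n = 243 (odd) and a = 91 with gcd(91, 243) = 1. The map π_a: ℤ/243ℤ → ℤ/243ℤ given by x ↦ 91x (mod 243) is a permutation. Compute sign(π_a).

+1

Start at x=91: 91 → 19 → 28 → 118 → 46 → 55 → 145 → … (one orbit).
Decompose π into cycles: lengths [27, 27, 27, 27, 27, 27, 9, 9, 9, 9, 9, 9, 3, 3, 3, 3, 3, 3, 1, 1, 1, 1, 1, 1, 1, 1, 1] (27 cycles, including the fixed point 0).
Σ(ℓ_i−1) = 243−27 = 216; sign = (−1)^216 = +1.
Zolotarev: (91|243) = +1, matching the cycle-count sign.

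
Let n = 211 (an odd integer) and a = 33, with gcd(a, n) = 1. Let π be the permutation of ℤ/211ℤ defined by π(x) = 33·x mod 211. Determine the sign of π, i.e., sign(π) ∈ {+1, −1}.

-1

Trace 31: π^k(31) = [31, 179, 210, 178, 177, 144, 110] for k=0..6.
The orbit structure of x ↦ 33x mod 211: 6 orbits of sizes [42, 42, 42, 42, 42, 1].
sign(π) = (−1)^{n − #cycles} = (−1)^{211−6} = (−1)^205 = -1.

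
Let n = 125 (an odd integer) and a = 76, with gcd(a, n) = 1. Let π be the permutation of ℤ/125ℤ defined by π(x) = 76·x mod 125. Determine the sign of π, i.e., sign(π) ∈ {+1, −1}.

Orbit of 1 under x↦76x: [1, 76, 26, 101, 51]… (length divides ord_125(76)).
Decompose π into cycles: lengths [5, 5, 5, 5, 5, 5, 5, 5, 5, 5, 5, 5, 5, 5, 5, 5, 5, 5, 5, 5, 1, 1, 1, 1, 1, 1, 1, 1, 1, 1, 1, 1, 1, 1, 1, 1, 1, 1, 1, 1, 1, 1, 1, 1, 1] (45 cycles, including the fixed point 0).
45 cycles on 125: each ℓ→(−1)^(ℓ−1), product (−1)^80 = +1.

+1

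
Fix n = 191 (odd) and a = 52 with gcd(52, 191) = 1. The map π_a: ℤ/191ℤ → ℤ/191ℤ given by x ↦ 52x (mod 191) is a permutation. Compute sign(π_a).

+1

Trace 32: π^k(32) = [32, 136, 5, 69, 150, 160, 107] for k=0..6.
π_52 has 11 disjoint cycles with lengths [19, 19, 19, 19, 19, 19, 19, 19, 19, 19, 1] on {0,…,190}.
n − c = 191 − 11 = 180; sign = (−1)^180 = +1.
Check: (52/191) = +1 by Zolotarev.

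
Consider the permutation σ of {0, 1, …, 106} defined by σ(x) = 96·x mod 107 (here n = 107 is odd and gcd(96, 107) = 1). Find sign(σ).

-1

Start at x=88: 88 → 102 → 55 → 37 → 21 → 90 → 80 → … (one orbit).
The orbit structure of x ↦ 96x mod 107: 2 orbits of sizes [106, 1].
Σ(ℓ_i−1) = 107−2 = 105; sign = (−1)^105 = -1.
Check: (96/107) = -1 by Zolotarev.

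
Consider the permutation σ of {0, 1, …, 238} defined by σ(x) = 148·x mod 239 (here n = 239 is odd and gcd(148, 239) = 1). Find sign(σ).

Orbit of 87 under x↦148x: [87, 209, 101, 130, 120, 74, 197]… (length divides ord_239(148)).
The orbit structure of x ↦ 148x mod 239: 2 orbits of sizes [238, 1].
With 2 cycles on 239 points, sign = (−1)^{239−2} = -1.
Check: (148/239) = -1 by Zolotarev.

-1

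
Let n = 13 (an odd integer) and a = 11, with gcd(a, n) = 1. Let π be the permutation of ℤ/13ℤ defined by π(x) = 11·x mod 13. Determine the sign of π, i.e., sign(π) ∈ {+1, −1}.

-1

Trace 4: π^k(4) = [4, 5, 3, 7, 12, 2, 9] for k=0..6.
π_11 has 2 disjoint cycles with lengths [12, 1] on {0,…,12}.
With 2 cycles on 13 points, sign = (−1)^{13−2} = -1.
Check: (11/13) = -1 by Zolotarev.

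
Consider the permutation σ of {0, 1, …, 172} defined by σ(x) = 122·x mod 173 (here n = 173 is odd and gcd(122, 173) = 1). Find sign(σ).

+1

Start at x=137: 137 → 106 → 130 → 117 → 88 → 10 → 9 → … (one orbit).
The orbit structure of x ↦ 122x mod 173: 3 orbits of sizes [86, 86, 1].
n − c = 173 − 3 = 170; sign = (−1)^170 = +1.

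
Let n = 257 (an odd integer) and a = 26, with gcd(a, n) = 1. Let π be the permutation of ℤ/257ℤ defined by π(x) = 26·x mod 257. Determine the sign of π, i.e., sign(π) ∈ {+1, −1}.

+1

Orbit of 235 under x↦26x: [235, 199, 34, 113, 111, 59, 249]… (length divides ord_257(26)).
Cycle type of π: 128×2 + 1; total 3 cycles.
257 − 3 = 254 transpositions; sign(π) = (−1)^254 = +1.
(26|257)_J = +1 (Zolotarev's lemma cross-check).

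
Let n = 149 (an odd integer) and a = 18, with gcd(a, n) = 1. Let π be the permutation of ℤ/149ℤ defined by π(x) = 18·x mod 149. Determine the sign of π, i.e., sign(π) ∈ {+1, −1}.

Orbit of 127 under x↦18x: [127, 51, 24, 134, 28, 57, 132]… (length divides ord_149(18)).
Cycle type of π: 148 + 1; total 2 cycles.
sign(π) = (−1)^{n − #cycles} = (−1)^{149−2} = (−1)^147 = -1.
(18|149)_J = -1 (Zolotarev's lemma cross-check).

-1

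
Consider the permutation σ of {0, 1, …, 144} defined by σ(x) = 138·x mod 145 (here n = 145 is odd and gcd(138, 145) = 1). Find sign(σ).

-1

Start at x=81: 81 → 13 → 54 → 57 → 36 → 38 → 24 → … (one orbit).
The orbit structure of x ↦ 138x mod 145: 8 orbits of sizes [28, 28, 28, 28, 14, 14, 4, 1].
With 8 cycles on 145 points, sign = (−1)^{145−8} = -1.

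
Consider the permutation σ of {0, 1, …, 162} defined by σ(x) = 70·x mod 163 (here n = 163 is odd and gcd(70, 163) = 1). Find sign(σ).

-1

Trace 59: π^k(59) = [59, 55, 101, 61, 32, 121, 157] for k=0..6.
π_70 has 2 disjoint cycles with lengths [162, 1] on {0,…,162}.
Σ(ℓ_i−1) = 163−2 = 161; sign = (−1)^161 = -1.
(70|163)_J = -1 (Zolotarev's lemma cross-check).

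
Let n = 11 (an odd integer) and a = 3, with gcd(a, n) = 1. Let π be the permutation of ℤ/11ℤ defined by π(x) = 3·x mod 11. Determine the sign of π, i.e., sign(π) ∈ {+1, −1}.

+1

Trace 5: π^k(5) = [5, 4, 1, 3, 9] for k=0..4.
Cycle type of π: 5×2 + 1; total 3 cycles.
Σ(ℓ_i−1) = 11−3 = 8; sign = (−1)^8 = +1.
Check: (3/11) = +1 by Zolotarev.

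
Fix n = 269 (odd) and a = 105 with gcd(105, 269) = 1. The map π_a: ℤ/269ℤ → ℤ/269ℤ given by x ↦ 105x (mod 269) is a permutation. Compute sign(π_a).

+1

Start at x=172: 172 → 37 → 119 → 121 → 62 → 54 → 21 → … (one orbit).
Decompose π into cycles: lengths [67, 67, 67, 67, 1] (5 cycles, including the fixed point 0).
n − c = 269 − 5 = 264; sign = (−1)^264 = +1.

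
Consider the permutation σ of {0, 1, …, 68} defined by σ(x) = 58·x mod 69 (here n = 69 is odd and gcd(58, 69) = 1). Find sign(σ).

+1

Trace 55: π^k(55) = [55, 16, 31, 4, 25, 1, 58] for k=0..6.
Cycle type of π: 11×6 + 1×3; total 9 cycles.
69 − 9 = 60 transpositions; sign(π) = (−1)^60 = +1.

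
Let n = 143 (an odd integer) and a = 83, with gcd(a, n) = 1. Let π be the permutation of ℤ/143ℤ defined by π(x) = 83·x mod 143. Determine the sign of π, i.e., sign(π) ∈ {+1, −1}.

Start at x=12: 12 → 138 → 14 → 18 → 64 → 21 → 27 → … (one orbit).
The orbit structure of x ↦ 83x mod 143: 11 orbits of sizes [20, 20, 20, 20, 20, 20, 10, 4, 4, 4, 1].
With 11 cycles on 143 points, sign = (−1)^{143−11} = +1.
(83|143)_J = +1 (Zolotarev's lemma cross-check).

+1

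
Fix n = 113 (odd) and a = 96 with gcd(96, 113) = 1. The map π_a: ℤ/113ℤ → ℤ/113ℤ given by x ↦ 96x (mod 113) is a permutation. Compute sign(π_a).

-1

Orbit of 1 under x↦96x: [1, 96, 63, 59, 14, 101, 91]… (length divides ord_113(96)).
2 cycles of lengths [112, 1].
n − c = 113 − 2 = 111; sign = (−1)^111 = -1.
Via Zolotarev, sign(π_{96}) = (96|113) = -1.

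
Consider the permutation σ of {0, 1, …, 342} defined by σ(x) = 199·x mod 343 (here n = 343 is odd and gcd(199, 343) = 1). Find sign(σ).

-1

Start at x=205: 205 → 321 → 81 → 341 → 288 → 31 → 338 → … (one orbit).
The orbit structure of x ↦ 199x mod 343: 4 orbits of sizes [294, 42, 6, 1].
Σ(ℓ_i−1) = 343−4 = 339; sign = (−1)^339 = -1.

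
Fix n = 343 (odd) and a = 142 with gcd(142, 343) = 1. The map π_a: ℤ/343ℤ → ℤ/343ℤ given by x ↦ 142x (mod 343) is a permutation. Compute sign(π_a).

Orbit of 235 under x↦142x: [235, 99, 338, 319, 22, 37, 109]… (length divides ord_343(142)).
Cycle type of π: 147×2 + 21×2 + 3×2 + 1; total 7 cycles.
n − c = 343 − 7 = 336; sign = (−1)^336 = +1.

+1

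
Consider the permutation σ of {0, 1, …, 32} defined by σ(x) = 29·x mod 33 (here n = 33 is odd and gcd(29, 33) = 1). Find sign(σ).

Orbit of 2 under x↦29x: [2, 25, 32, 4, 17, 31, 8]… (length divides ord_33(29)).
Cycle lengths of π_29 on ℤ/33ℤ: [10, 10, 10, 2, 1]; 5 cycles in total.
5 cycles on 33: each ℓ→(−1)^(ℓ−1), product (−1)^28 = +1.

+1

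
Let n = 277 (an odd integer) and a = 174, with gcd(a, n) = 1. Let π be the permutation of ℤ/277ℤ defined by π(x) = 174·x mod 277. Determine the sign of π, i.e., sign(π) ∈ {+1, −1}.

-1

Start at x=131: 131 → 80 → 70 → 269 → 270 → 167 → 250 → … (one orbit).
π_174 has 2 disjoint cycles with lengths [276, 1] on {0,…,276}.
n − c = 277 − 2 = 275; sign = (−1)^275 = -1.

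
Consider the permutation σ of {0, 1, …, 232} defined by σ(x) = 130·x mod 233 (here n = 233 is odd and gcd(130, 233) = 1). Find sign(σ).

-1

Orbit of 17 under x↦130x: [17, 113, 11, 32, 199, 7, 211]… (length divides ord_233(130)).
Cycle type of π: 232 + 1; total 2 cycles.
Σ(ℓ_i−1) = 233−2 = 231; sign = (−1)^231 = -1.
(130|233)_J = -1 (Zolotarev's lemma cross-check).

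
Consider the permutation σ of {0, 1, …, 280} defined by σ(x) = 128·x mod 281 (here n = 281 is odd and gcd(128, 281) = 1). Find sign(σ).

+1

Orbit of 153 under x↦128x: [153, 195, 232, 191, 1, 128, 86]… (length divides ord_281(128)).
π_128 has 29 disjoint cycles with lengths [10, 10, 10, 10, 10, 10, 10, 10, 10, 10, 10, 10, 10, 10, 10, 10, 10, 10, 10, 10, 10, 10, 10, 10, 10, 10, 10, 10, 1] on {0,…,280}.
29 cycles on 281: each ℓ→(−1)^(ℓ−1), product (−1)^252 = +1.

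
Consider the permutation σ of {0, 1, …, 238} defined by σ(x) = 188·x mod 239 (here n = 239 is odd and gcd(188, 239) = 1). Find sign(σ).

-1

Trace 187: π^k(187) = [187, 23, 22, 73, 101, 107, 40] for k=0..6.
The orbit structure of x ↦ 188x mod 239: 8 orbits of sizes [34, 34, 34, 34, 34, 34, 34, 1].
239 − 8 = 231 transpositions; sign(π) = (−1)^231 = -1.
The Jacobi symbol (188|239) = -1 (Zolotarev) agrees.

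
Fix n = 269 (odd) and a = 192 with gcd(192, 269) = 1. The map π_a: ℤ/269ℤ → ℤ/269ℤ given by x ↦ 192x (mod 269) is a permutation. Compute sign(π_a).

-1

Start at x=15: 15 → 190 → 165 → 207 → 201 → 125 → 59 → … (one orbit).
Cycle type of π: 268 + 1; total 2 cycles.
n − c = 269 − 2 = 267; sign = (−1)^267 = -1.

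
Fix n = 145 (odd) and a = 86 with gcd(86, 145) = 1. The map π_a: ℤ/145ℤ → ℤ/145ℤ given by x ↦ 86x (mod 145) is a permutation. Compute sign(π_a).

Trace 86: π^k(86) = [86, 1] for k=0..1.
75 cycles of lengths [2, 2, 2, 2, 2, 2, 2, 2, 2, 2, 2, 2, 2, 2, 2, 2, 2, 2, 2, 2, 2, 2, 2, 2, 2, 2, 2, 2, 2, 2, 2, 2, 2, 2, 2, 2, 2, 2, 2, 2, 2, 2, 2, 2, 2, 2, 2, 2, 2, 2, 2, 2, 2, 2, 2, 2, 2, 2, 2, 2, 2, 2, 2, 2, 2, 2, 2, 2, 2, 2, 1, 1, 1, 1, 1].
75 cycles on 145: each ℓ→(−1)^(ℓ−1), product (−1)^70 = +1.
Check: (86/145) = +1 by Zolotarev.

+1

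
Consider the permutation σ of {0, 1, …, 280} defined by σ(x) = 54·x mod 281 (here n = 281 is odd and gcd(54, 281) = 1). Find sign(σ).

-1

Orbit of 67 under x↦54x: [67, 246, 77, 224, 13, 140, 254]… (length divides ord_281(54)).
Cycle lengths of π_54 on ℤ/281ℤ: [280, 1]; 2 cycles in total.
n − c = 281 − 2 = 279; sign = (−1)^279 = -1.
Check: (54/281) = -1 by Zolotarev.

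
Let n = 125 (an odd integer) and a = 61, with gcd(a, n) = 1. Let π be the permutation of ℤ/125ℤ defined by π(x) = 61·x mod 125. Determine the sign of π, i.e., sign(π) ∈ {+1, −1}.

Start at x=16: 16 → 101 → 36 → 71 → 81 → 66 → 26 → … (one orbit).
13 cycles of lengths [25, 25, 25, 25, 5, 5, 5, 5, 1, 1, 1, 1, 1].
With 13 cycles on 125 points, sign = (−1)^{125−13} = +1.
(61|125)_J = +1 (Zolotarev's lemma cross-check).

+1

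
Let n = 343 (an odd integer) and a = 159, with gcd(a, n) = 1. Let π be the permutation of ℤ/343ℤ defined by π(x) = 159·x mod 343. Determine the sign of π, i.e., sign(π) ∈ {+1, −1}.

Orbit of 295 under x↦159x: [295, 257, 46, 111, 156, 108, 22]… (length divides ord_343(159)).
The orbit structure of x ↦ 159x mod 343: 4 orbits of sizes [294, 42, 6, 1].
sign(π) = (−1)^{n − #cycles} = (−1)^{343−4} = (−1)^339 = -1.

-1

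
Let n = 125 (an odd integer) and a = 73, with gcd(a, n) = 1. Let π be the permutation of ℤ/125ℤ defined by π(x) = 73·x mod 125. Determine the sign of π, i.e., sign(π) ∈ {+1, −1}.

Orbit of 46 under x↦73x: [46, 108, 9, 32, 86, 28, 44]… (length divides ord_125(73)).
Decompose π into cycles: lengths [100, 20, 4, 1] (4 cycles, including the fixed point 0).
Σ(ℓ_i−1) = 125−4 = 121; sign = (−1)^121 = -1.

-1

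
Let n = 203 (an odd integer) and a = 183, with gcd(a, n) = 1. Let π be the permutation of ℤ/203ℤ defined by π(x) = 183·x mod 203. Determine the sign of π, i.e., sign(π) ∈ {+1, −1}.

Trace 36: π^k(36) = [36, 92, 190, 57, 78, 64, 141] for k=0..6.
21 cycles of lengths [14, 14, 14, 14, 14, 14, 14, 14, 14, 14, 14, 14, 14, 14, 1, 1, 1, 1, 1, 1, 1].
21 cycles on 203: each ℓ→(−1)^(ℓ−1), product (−1)^182 = +1.
(183|203)_J = +1 (Zolotarev's lemma cross-check).

+1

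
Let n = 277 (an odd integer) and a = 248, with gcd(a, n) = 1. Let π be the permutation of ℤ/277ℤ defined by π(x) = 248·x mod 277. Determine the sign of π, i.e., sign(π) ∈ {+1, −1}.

Orbit of 100 under x↦248x: [100, 147, 169, 85, 28, 19, 3]… (length divides ord_277(248)).
Cycle lengths of π_248 on ℤ/277ℤ: [69, 69, 69, 69, 1]; 5 cycles in total.
With 5 cycles on 277 points, sign = (−1)^{277−5} = +1.
Via Zolotarev, sign(π_{248}) = (248|277) = +1.

+1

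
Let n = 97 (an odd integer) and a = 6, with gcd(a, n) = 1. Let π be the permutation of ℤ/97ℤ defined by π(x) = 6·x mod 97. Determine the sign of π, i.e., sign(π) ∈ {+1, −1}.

+1

Trace 36: π^k(36) = [36, 22, 35, 16, 96, 91, 61] for k=0..6.
π_6 has 9 disjoint cycles with lengths [12, 12, 12, 12, 12, 12, 12, 12, 1] on {0,…,96}.
n − c = 97 − 9 = 88; sign = (−1)^88 = +1.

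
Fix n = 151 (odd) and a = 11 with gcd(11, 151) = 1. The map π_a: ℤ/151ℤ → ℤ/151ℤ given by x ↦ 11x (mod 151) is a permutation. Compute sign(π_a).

+1

Trace 95: π^k(95) = [95, 139, 19, 58, 34, 72, 37] for k=0..6.
Decompose π into cycles: lengths [75, 75, 1] (3 cycles, including the fixed point 0).
With 3 cycles on 151 points, sign = (−1)^{151−3} = +1.
Check: (11/151) = +1 by Zolotarev.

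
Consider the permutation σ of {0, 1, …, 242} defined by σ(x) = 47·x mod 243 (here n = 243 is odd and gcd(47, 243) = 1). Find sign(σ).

Start at x=139: 139 → 215 → 142 → 113 → 208 → 56 → 202 → … (one orbit).
Cycle lengths of π_47 on ℤ/243ℤ: [162, 54, 18, 6, 2, 1]; 6 cycles in total.
With 6 cycles on 243 points, sign = (−1)^{243−6} = -1.
Via Zolotarev, sign(π_{47}) = (47|243) = -1.

-1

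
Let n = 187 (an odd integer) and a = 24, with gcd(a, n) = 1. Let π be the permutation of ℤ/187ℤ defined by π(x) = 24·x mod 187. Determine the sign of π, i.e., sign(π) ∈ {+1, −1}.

+1

Orbit of 47 under x↦24x: [47, 6, 144, 90, 103, 41, 49]… (length divides ord_187(24)).
π_24 has 5 disjoint cycles with lengths [80, 80, 16, 10, 1] on {0,…,186}.
187 − 5 = 182 transpositions; sign(π) = (−1)^182 = +1.
Via Zolotarev, sign(π_{24}) = (24|187) = +1.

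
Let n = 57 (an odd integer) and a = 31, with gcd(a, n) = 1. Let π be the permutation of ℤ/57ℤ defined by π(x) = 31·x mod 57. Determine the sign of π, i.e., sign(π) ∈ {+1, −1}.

Start at x=7: 7 → 46 → 1 → 31 → 49 → 37 → 7 (one orbit).
π_31 has 12 disjoint cycles with lengths [6, 6, 6, 6, 6, 6, 6, 6, 6, 1, 1, 1] on {0,…,56}.
12 cycles on 57: each ℓ→(−1)^(ℓ−1), product (−1)^45 = -1.
The Jacobi symbol (31|57) = -1 (Zolotarev) agrees.

-1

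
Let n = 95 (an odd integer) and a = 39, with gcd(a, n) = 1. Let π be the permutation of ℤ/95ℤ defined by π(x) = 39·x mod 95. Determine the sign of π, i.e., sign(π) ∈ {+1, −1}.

+1

Orbit of 1 under x↦39x: [1, 39]… (length divides ord_95(39)).
The orbit structure of x ↦ 39x mod 95: 57 orbits of sizes [2, 2, 2, 2, 2, 2, 2, 2, 2, 2, 2, 2, 2, 2, 2, 2, 2, 2, 2, 2, 2, 2, 2, 2, 2, 2, 2, 2, 2, 2, 2, 2, 2, 2, 2, 2, 2, 2, 1, 1, 1, 1, 1, 1, 1, 1, 1, 1, 1, 1, 1, 1, 1, 1, 1, 1, 1].
57 cycles on 95: each ℓ→(−1)^(ℓ−1), product (−1)^38 = +1.
(39|95)_J = +1 (Zolotarev's lemma cross-check).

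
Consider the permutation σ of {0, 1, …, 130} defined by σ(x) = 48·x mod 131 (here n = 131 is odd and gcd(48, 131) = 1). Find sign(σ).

Start at x=102: 102 → 49 → 125 → 105 → 62 → 94 → 58 → … (one orbit).
Cycle lengths of π_48 on ℤ/131ℤ: [65, 65, 1]; 3 cycles in total.
sign(π) = (−1)^{n − #cycles} = (−1)^{131−3} = (−1)^128 = +1.
(48|131)_J = +1 (Zolotarev's lemma cross-check).

+1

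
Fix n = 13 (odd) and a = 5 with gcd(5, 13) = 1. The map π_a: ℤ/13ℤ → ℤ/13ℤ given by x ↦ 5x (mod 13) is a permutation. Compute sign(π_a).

-1

Start at x=8: 8 → 1 → 5 → 12 → 8 (one orbit).
Decompose π into cycles: lengths [4, 4, 4, 1] (4 cycles, including the fixed point 0).
Σ(ℓ_i−1) = 13−4 = 9; sign = (−1)^9 = -1.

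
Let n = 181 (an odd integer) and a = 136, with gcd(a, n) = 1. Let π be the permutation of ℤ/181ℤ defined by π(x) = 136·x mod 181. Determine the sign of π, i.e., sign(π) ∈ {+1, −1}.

Start at x=139: 139 → 80 → 20 → 5 → 137 → 170 → 133 → … (one orbit).
3 cycles of lengths [90, 90, 1].
sign(π) = (−1)^{n − #cycles} = (−1)^{181−3} = (−1)^178 = +1.
Zolotarev: (136|181) = +1, matching the cycle-count sign.

+1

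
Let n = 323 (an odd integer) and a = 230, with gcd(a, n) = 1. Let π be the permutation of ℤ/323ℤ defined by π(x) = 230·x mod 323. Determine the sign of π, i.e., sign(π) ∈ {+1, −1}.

-1

Trace 236: π^k(236) = [236, 16, 127, 140, 223, 256, 94] for k=0..6.
π_230 has 8 disjoint cycles with lengths [72, 72, 72, 72, 18, 8, 8, 1] on {0,…,322}.
With 8 cycles on 323 points, sign = (−1)^{323−8} = -1.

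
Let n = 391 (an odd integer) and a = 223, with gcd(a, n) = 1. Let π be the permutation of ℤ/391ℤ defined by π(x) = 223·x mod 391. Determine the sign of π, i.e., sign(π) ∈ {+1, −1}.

Orbit of 64 under x↦223x: [64, 196, 307, 36, 208, 246, 118]… (length divides ord_391(223)).
π_223 has 9 disjoint cycles with lengths [88, 88, 88, 88, 11, 11, 8, 8, 1] on {0,…,390}.
9 cycles on 391: each ℓ→(−1)^(ℓ−1), product (−1)^382 = +1.
Zolotarev: (223|391) = +1, matching the cycle-count sign.

+1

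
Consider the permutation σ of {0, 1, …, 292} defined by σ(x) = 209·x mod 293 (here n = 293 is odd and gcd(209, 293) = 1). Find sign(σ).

+1

Start at x=178: 178 → 284 → 170 → 77 → 271 → 90 → 58 → … (one orbit).
Cycle lengths of π_209 on ℤ/293ℤ: [146, 146, 1]; 3 cycles in total.
Σ(ℓ_i−1) = 293−3 = 290; sign = (−1)^290 = +1.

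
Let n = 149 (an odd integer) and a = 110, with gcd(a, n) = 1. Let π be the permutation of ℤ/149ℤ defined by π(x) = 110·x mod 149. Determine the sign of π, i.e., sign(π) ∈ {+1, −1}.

+1

Orbit of 16 under x↦110x: [16, 121, 49, 26, 29, 61, 5]… (length divides ord_149(110)).
The orbit structure of x ↦ 110x mod 149: 3 orbits of sizes [74, 74, 1].
Σ(ℓ_i−1) = 149−3 = 146; sign = (−1)^146 = +1.
(110|149)_J = +1 (Zolotarev's lemma cross-check).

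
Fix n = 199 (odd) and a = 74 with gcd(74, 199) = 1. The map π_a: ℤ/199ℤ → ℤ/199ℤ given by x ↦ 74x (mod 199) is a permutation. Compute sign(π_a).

-1

Start at x=96: 96 → 139 → 137 → 188 → 181 → 61 → 136 → … (one orbit).
10 cycles of lengths [22, 22, 22, 22, 22, 22, 22, 22, 22, 1].
199 − 10 = 189 transpositions; sign(π) = (−1)^189 = -1.
Zolotarev: (74|199) = -1, matching the cycle-count sign.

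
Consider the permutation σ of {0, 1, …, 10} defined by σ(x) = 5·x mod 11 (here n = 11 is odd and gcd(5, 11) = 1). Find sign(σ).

+1

Start at x=1: 1 → 5 → 3 → 4 → 9 → 1 (one orbit).
Cycle lengths of π_5 on ℤ/11ℤ: [5, 5, 1]; 3 cycles in total.
3 cycles on 11: each ℓ→(−1)^(ℓ−1), product (−1)^8 = +1.
Check: (5/11) = +1 by Zolotarev.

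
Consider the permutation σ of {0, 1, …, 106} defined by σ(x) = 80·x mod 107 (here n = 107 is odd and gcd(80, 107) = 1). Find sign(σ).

-1

Orbit of 44 under x↦80x: [44, 96, 83, 6, 52, 94, 30]… (length divides ord_107(80)).
The orbit structure of x ↦ 80x mod 107: 2 orbits of sizes [106, 1].
sign(π) = (−1)^{n − #cycles} = (−1)^{107−2} = (−1)^105 = -1.
Check: (80/107) = -1 by Zolotarev.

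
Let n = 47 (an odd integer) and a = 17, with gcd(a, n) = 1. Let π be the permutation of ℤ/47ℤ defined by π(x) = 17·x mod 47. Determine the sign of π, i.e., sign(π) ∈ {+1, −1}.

+1

Orbit of 18 under x↦17x: [18, 24, 32, 27, 36, 1, 17]… (length divides ord_47(17)).
Decompose π into cycles: lengths [23, 23, 1] (3 cycles, including the fixed point 0).
With 3 cycles on 47 points, sign = (−1)^{47−3} = +1.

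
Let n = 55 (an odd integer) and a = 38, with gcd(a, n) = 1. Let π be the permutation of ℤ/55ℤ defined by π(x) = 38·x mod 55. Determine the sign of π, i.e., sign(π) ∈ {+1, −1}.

-1

Start at x=9: 9 → 12 → 16 → 3 → 4 → 42 → 1 → … (one orbit).
6 cycles of lengths [20, 20, 5, 5, 4, 1].
Σ(ℓ_i−1) = 55−6 = 49; sign = (−1)^49 = -1.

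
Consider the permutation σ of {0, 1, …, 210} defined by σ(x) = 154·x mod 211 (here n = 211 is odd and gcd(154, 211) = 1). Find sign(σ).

Orbit of 66 under x↦154x: [66, 36, 58, 70, 19, 183, 119]… (length divides ord_211(154)).
π_154 has 3 disjoint cycles with lengths [105, 105, 1] on {0,…,210}.
3 cycles on 211: each ℓ→(−1)^(ℓ−1), product (−1)^208 = +1.

+1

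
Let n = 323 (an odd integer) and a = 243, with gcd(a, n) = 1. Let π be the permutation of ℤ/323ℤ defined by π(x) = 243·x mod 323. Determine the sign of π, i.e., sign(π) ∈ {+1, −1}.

+1

Trace 14: π^k(14) = [14, 172, 129, 16, 12, 9, 249] for k=0..6.
π_243 has 5 disjoint cycles with lengths [144, 144, 18, 16, 1] on {0,…,322}.
With 5 cycles on 323 points, sign = (−1)^{323−5} = +1.
Check: (243/323) = +1 by Zolotarev.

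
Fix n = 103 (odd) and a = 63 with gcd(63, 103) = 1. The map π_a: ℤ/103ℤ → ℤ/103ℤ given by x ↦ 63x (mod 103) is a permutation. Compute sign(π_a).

+1

Trace 41: π^k(41) = [41, 8, 92, 28, 13, 98, 97] for k=0..6.
π_63 has 3 disjoint cycles with lengths [51, 51, 1] on {0,…,102}.
103 − 3 = 100 transpositions; sign(π) = (−1)^100 = +1.
Check: (63/103) = +1 by Zolotarev.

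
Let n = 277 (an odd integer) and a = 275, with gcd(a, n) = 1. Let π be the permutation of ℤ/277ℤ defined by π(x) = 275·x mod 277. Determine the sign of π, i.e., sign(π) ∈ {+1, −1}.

Orbit of 84 under x↦275x: [84, 109, 59, 159, 236, 82, 113]… (length divides ord_277(275)).
Decompose π into cycles: lengths [92, 92, 92, 1] (4 cycles, including the fixed point 0).
Σ(ℓ_i−1) = 277−4 = 273; sign = (−1)^273 = -1.
Via Zolotarev, sign(π_{275}) = (275|277) = -1.

-1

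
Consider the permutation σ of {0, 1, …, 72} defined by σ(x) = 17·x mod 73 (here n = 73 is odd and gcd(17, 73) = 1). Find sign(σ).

Start at x=70: 70 → 22 → 9 → 7 → 46 → 52 → 8 → … (one orbit).
Cycle type of π: 24×3 + 1; total 4 cycles.
4 cycles on 73: each ℓ→(−1)^(ℓ−1), product (−1)^69 = -1.
(17|73)_J = -1 (Zolotarev's lemma cross-check).

-1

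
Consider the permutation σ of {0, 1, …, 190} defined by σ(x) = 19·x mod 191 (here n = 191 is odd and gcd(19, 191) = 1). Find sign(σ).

-1

Start at x=54: 54 → 71 → 12 → 37 → 130 → 178 → 135 → … (one orbit).
Decompose π into cycles: lengths [190, 1] (2 cycles, including the fixed point 0).
2 cycles on 191: each ℓ→(−1)^(ℓ−1), product (−1)^189 = -1.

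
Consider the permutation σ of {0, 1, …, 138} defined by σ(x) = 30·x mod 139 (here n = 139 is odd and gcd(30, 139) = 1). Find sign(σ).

Trace 136: π^k(136) = [136, 49, 80, 37, 137, 79, 7] for k=0..6.
The orbit structure of x ↦ 30x mod 139: 3 orbits of sizes [69, 69, 1].
Σ(ℓ_i−1) = 139−3 = 136; sign = (−1)^136 = +1.

+1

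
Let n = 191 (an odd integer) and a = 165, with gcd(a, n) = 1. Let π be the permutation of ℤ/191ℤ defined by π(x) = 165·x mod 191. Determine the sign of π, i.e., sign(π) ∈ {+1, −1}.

Trace 53: π^k(53) = [53, 150, 111, 170, 164, 129, 84] for k=0..6.
π_165 has 2 disjoint cycles with lengths [190, 1] on {0,…,190}.
n − c = 191 − 2 = 189; sign = (−1)^189 = -1.
(165|191)_J = -1 (Zolotarev's lemma cross-check).

-1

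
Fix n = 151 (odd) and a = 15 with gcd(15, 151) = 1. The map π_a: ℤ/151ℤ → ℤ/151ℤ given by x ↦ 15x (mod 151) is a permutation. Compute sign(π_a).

Trace 48: π^k(48) = [48, 116, 79, 128, 108, 110, 140] for k=0..6.
π_15 has 2 disjoint cycles with lengths [150, 1] on {0,…,150}.
Σ(ℓ_i−1) = 151−2 = 149; sign = (−1)^149 = -1.
The Jacobi symbol (15|151) = -1 (Zolotarev) agrees.

-1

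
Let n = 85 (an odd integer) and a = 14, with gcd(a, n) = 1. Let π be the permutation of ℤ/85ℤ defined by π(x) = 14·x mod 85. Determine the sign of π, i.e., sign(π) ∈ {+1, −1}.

-1

Start at x=24: 24 → 81 → 29 → 66 → 74 → 16 → 54 → … (one orbit).
8 cycles of lengths [16, 16, 16, 16, 16, 2, 2, 1].
sign(π) = (−1)^{n − #cycles} = (−1)^{85−8} = (−1)^77 = -1.
Via Zolotarev, sign(π_{14}) = (14|85) = -1.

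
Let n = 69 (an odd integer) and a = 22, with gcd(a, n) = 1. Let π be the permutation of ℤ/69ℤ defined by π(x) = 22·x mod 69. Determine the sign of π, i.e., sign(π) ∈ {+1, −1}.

-1

Start at x=1: 1 → 22 → 1 (one orbit).
Decompose π into cycles: lengths [2, 2, 2, 2, 2, 2, 2, 2, 2, 2, 2, 2, 2, 2, 2, 2, 2, 2, 2, 2, 2, 2, 2, 2, 2, 2, 2, 2, 2, 2, 2, 2, 2, 1, 1, 1] (36 cycles, including the fixed point 0).
n − c = 69 − 36 = 33; sign = (−1)^33 = -1.
The Jacobi symbol (22|69) = -1 (Zolotarev) agrees.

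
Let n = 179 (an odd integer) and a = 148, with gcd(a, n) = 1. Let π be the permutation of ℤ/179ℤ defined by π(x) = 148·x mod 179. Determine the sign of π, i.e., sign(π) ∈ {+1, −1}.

-1

Trace 119: π^k(119) = [119, 70, 157, 145, 159, 83, 112] for k=0..6.
Cycle type of π: 178 + 1; total 2 cycles.
179 − 2 = 177 transpositions; sign(π) = (−1)^177 = -1.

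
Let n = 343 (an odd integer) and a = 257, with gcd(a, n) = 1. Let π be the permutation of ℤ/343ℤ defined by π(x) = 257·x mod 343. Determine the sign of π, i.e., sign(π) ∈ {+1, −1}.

Orbit of 134 under x↦257x: [134, 138, 137, 223, 30, 164, 302]… (length divides ord_343(257)).
Cycle lengths of π_257 on ℤ/343ℤ: [294, 42, 6, 1]; 4 cycles in total.
343 − 4 = 339 transpositions; sign(π) = (−1)^339 = -1.

-1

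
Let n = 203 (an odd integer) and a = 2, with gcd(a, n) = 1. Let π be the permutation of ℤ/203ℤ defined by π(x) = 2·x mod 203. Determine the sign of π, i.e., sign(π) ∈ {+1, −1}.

Trace 60: π^k(60) = [60, 120, 37, 74, 148, 93, 186] for k=0..6.
The orbit structure of x ↦ 2x mod 203: 6 orbits of sizes [84, 84, 28, 3, 3, 1].
With 6 cycles on 203 points, sign = (−1)^{203−6} = -1.

-1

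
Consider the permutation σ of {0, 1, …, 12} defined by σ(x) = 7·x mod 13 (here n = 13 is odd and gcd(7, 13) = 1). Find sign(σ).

-1

Start at x=11: 11 → 12 → 6 → 3 → 8 → 4 → 2 → … (one orbit).
Cycle type of π: 12 + 1; total 2 cycles.
2 cycles on 13: each ℓ→(−1)^(ℓ−1), product (−1)^11 = -1.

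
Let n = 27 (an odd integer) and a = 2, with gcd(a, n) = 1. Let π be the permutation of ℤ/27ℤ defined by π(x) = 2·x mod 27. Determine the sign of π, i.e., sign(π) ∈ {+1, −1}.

Orbit of 8 under x↦2x: [8, 16, 5, 10, 20, 13, 26]… (length divides ord_27(2)).
Cycle lengths of π_2 on ℤ/27ℤ: [18, 6, 2, 1]; 4 cycles in total.
Σ(ℓ_i−1) = 27−4 = 23; sign = (−1)^23 = -1.

-1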